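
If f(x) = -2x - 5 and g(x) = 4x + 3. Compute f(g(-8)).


53


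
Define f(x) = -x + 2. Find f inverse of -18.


Solve -x + 2 = -18
x = (-18 - 2) / (-1) = 20

20


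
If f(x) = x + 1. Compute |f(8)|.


f(8) = 9
|9| = 9

9


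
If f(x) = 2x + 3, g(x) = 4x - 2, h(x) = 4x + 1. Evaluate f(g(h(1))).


39


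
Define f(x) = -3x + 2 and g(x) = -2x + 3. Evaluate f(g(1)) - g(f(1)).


-6


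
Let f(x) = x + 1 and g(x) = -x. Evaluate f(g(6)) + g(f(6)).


f(g(6)) = -5
g(f(6)) = -7
Sum = -12

-12


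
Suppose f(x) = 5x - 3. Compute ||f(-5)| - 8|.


f(-5) = -28
|-28| = 28
|28 - 8| = 20

20


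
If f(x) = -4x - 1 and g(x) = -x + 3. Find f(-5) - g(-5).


f(-5) = 19
g(-5) = 8
Difference = 11

11


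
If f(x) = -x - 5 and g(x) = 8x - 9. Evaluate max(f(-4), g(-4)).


f(-4) = -1
g(-4) = -41
max = -1

-1


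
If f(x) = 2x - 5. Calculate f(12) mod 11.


f(12) = 19
19 mod 11 = 8

8


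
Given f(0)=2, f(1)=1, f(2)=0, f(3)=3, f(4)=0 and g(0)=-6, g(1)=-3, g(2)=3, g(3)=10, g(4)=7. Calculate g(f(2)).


f(2) = 0
g(0) = -6

-6


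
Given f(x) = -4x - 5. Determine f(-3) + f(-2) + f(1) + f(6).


-28


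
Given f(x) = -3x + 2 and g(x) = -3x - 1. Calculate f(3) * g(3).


f(3) = -7
g(3) = -10
Product = 70

70


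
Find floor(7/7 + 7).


7/7 = 1
1 + 7 = 8
floor(8) = 8

8


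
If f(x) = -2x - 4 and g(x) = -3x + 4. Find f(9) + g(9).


f(9) = -22
g(9) = -23
Sum = -45

-45


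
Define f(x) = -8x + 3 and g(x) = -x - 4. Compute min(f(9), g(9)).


-69


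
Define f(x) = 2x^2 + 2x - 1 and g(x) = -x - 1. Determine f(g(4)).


g(4) = -5
f(-5) = 2*(-5)^2 + 2*(-5) - 1 = 39

39


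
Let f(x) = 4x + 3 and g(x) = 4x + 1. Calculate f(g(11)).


g(11) = 45
f(45) = 183

183


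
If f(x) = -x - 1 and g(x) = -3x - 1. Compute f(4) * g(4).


f(4) = -5
g(4) = -13
Product = 65

65


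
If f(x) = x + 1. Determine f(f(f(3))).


f(3) = 4
f(4) = 5
f(5) = 6

6


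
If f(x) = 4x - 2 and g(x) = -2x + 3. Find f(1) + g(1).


f(1) = 2
g(1) = 1
Sum = 3

3


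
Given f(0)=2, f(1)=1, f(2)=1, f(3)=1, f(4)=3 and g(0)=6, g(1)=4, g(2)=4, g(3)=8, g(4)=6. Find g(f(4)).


f(4) = 3
g(3) = 8

8


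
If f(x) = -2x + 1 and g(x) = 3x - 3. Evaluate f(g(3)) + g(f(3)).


f(g(3)) = -11
g(f(3)) = -18
Sum = -29

-29


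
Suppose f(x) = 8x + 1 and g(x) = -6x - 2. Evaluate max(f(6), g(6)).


f(6) = 49
g(6) = -38
max = 49

49


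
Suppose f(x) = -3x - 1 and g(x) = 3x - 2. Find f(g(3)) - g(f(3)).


f(g(3)) = -22
g(f(3)) = -32
Difference = 10

10


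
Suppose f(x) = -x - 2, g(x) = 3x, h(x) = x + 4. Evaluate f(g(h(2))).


-20


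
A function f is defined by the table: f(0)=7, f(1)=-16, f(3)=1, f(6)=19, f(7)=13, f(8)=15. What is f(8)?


Reading from the table at x = 8

15


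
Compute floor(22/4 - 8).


22/4 = 5.5
5.5 - 8 = -2.5
floor(-2.5) = -3

-3


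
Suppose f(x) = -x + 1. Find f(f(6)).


f(6) = -5
f(-5) = 6

6


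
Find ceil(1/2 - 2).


1/2 = 0.5
0.5 - 2 = -1.5
ceil(-1.5) = -1

-1


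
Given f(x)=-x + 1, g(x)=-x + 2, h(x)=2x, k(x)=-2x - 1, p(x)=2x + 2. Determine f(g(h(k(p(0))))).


p(0) = 2
k(2) = -5
h(-5) = -10
g(-10) = 12
f(12) = -11

-11


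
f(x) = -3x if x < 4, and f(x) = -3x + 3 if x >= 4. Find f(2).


-6


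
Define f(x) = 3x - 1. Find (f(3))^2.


f(3) = 8
(8)^2 = 64

64


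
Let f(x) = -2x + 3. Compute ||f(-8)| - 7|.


f(-8) = 19
|19| = 19
|19 - 7| = 12

12


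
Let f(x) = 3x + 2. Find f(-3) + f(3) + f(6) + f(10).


56


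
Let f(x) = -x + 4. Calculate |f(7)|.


f(7) = -3
|-3| = 3

3


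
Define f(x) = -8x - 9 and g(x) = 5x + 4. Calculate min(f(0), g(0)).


f(0) = -9
g(0) = 4
min = -9

-9


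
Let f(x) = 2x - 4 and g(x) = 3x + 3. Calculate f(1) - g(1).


-8


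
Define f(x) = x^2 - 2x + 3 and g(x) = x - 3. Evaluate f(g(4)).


g(4) = 1
f(1) = 1*(1)^2 - 2*(1) + 3 = 2

2


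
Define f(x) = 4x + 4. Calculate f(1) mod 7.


f(1) = 8
8 mod 7 = 1

1


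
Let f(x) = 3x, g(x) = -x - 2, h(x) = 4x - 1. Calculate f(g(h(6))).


h(6) = 23
g(23) = -25
f(-25) = -75

-75


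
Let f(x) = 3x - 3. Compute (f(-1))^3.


f(-1) = -6
(-6)^3 = -216

-216


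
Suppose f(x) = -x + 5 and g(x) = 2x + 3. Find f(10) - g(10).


f(10) = -5
g(10) = 23
Difference = -28

-28


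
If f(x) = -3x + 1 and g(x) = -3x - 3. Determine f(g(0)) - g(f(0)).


f(g(0)) = 10
g(f(0)) = -6
Difference = 16

16


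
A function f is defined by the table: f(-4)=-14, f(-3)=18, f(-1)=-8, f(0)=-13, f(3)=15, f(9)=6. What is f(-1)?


Reading from the table at x = -1

-8


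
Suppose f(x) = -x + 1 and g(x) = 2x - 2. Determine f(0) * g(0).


f(0) = 1
g(0) = -2
Product = -2

-2


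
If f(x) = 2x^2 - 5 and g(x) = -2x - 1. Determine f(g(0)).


-3


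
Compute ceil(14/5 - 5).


-2


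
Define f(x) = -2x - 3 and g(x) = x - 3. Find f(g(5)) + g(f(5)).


f(g(5)) = -7
g(f(5)) = -16
Sum = -23

-23


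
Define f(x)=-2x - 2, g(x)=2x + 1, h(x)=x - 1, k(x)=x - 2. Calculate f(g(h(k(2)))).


0


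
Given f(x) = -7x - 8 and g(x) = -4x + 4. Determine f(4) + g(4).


-48


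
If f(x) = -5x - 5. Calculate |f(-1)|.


f(-1) = 0
|0| = 0

0


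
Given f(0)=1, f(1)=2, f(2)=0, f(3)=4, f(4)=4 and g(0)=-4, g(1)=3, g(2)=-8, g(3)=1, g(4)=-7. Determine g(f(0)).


3


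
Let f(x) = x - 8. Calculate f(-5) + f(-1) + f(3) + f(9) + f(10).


f(-5) = -13
f(-1) = -9
f(3) = -5
f(9) = 1
f(10) = 2
Sum = -24

-24


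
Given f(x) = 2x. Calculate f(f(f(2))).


f(2) = 4
f(4) = 8
f(8) = 16

16


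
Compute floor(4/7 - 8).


-8


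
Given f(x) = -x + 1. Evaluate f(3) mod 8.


f(3) = -2
-2 mod 8 = 6

6


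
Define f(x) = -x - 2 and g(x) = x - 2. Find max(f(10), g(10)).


f(10) = -12
g(10) = 8
max = 8

8


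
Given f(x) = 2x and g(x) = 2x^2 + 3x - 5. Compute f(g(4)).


g(4) = 39
f(39) = 78

78


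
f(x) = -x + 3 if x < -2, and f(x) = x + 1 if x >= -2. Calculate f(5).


5 satisfies x >= -2
f(5) = 6

6


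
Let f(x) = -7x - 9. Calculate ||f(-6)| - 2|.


f(-6) = 33
|33| = 33
|33 - 2| = 31

31


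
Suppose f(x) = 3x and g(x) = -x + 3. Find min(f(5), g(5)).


f(5) = 15
g(5) = -2
min = -2

-2


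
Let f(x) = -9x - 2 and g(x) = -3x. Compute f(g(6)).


g(6) = -18
f(-18) = 160

160


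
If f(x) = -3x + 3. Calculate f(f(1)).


3


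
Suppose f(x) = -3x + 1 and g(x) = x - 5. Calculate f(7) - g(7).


-22


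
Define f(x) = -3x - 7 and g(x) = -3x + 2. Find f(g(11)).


g(11) = -31
f(-31) = 86

86


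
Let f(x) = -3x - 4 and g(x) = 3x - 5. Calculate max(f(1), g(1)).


f(1) = -7
g(1) = -2
max = -2

-2


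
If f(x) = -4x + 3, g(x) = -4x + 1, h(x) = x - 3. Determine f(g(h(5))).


h(5) = 2
g(2) = -7
f(-7) = 31

31


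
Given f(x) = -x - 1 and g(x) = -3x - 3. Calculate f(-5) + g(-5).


f(-5) = 4
g(-5) = 12
Sum = 16

16


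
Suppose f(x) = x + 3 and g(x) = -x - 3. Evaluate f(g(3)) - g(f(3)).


f(g(3)) = -3
g(f(3)) = -9
Difference = 6

6


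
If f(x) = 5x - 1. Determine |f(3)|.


f(3) = 14
|14| = 14

14


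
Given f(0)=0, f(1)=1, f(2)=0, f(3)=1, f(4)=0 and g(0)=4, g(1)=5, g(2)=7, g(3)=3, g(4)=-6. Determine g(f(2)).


f(2) = 0
g(0) = 4

4


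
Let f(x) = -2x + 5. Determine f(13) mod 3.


f(13) = -21
-21 mod 3 = 0

0


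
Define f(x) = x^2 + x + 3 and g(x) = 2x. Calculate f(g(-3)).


g(-3) = -6
f(-6) = 1*(-6)^2 + 1*(-6) + 3 = 33

33


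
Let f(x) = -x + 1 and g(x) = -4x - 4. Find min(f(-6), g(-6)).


f(-6) = 7
g(-6) = 20
min = 7

7


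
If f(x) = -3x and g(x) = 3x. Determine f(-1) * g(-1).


f(-1) = 3
g(-1) = -3
Product = -9

-9


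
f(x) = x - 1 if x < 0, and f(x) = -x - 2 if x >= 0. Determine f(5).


5 satisfies x >= 0
f(5) = -7

-7


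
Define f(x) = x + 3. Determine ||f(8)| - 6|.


f(8) = 11
|11| = 11
|11 - 6| = 5

5


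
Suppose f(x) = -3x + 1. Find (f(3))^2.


f(3) = -8
(-8)^2 = 64

64


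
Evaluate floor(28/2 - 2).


28/2 = 14
14 - 2 = 12
floor(12) = 12

12


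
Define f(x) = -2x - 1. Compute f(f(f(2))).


f(2) = -5
f(-5) = 9
f(9) = -19

-19


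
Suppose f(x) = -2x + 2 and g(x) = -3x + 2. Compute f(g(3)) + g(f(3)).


f(g(3)) = 16
g(f(3)) = 14
Sum = 30

30


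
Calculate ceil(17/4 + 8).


17/4 = 4.25
4.25 + 8 = 12.25
ceil(12.25) = 13

13


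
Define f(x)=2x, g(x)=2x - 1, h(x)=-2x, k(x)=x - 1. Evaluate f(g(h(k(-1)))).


k(-1) = -2
h(-2) = 4
g(4) = 7
f(7) = 14

14


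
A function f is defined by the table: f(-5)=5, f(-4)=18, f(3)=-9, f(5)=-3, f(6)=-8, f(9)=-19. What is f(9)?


Reading from the table at x = 9

-19


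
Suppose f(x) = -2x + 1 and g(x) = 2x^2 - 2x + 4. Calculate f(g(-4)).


g(-4) = 44
f(44) = -87

-87


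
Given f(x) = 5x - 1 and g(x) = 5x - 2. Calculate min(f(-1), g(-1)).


f(-1) = -6
g(-1) = -7
min = -7

-7


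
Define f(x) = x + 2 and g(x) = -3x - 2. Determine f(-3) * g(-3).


f(-3) = -1
g(-3) = 7
Product = -7

-7


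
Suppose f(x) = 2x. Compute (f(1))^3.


8


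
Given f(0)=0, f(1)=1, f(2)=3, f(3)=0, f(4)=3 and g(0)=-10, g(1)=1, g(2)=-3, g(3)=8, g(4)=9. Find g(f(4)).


f(4) = 3
g(3) = 8

8


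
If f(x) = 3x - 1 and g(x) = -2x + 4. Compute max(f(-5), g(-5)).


f(-5) = -16
g(-5) = 14
max = 14

14


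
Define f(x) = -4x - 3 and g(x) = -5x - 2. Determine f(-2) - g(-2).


-3


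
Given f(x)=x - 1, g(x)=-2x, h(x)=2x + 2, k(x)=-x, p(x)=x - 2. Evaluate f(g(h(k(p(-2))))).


-21


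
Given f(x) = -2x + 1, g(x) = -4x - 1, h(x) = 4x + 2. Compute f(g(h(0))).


19


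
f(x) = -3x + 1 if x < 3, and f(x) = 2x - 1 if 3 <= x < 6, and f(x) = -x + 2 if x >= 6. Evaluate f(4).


4 satisfies 3 <= x < 6
f(4) = 7

7


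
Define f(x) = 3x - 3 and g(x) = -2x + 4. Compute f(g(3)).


g(3) = -2
f(-2) = -9

-9


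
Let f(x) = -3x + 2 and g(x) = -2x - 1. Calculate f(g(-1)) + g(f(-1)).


f(g(-1)) = -1
g(f(-1)) = -11
Sum = -12

-12


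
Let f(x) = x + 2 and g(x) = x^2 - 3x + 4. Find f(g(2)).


4


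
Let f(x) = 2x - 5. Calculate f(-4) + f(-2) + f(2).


f(-4) = -13
f(-2) = -9
f(2) = -1
Sum = -23

-23


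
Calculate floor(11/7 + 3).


11/7 = 1.5714
1.5714 + 3 = 4.5714
floor(4.5714) = 4

4


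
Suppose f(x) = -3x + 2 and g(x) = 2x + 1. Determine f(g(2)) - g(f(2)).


f(g(2)) = -13
g(f(2)) = -7
Difference = -6

-6


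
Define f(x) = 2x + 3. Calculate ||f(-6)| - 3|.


f(-6) = -9
|-9| = 9
|9 - 3| = 6

6


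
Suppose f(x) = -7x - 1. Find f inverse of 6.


Solve -7x - 1 = 6
x = (6 + 1) / (-7) = -1

-1


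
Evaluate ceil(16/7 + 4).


7


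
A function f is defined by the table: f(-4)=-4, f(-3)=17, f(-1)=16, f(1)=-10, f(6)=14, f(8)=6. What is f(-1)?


Reading from the table at x = -1

16


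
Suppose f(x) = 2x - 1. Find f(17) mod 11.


f(17) = 33
33 mod 11 = 0

0


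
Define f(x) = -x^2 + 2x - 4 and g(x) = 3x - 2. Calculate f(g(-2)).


g(-2) = -8
f(-8) = (-1)*(-8)^2 + 2*(-8) - 4 = -84

-84


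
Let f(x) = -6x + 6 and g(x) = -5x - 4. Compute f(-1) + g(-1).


13


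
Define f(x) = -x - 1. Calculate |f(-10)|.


f(-10) = 9
|9| = 9

9


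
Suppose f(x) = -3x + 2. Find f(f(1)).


f(1) = -1
f(-1) = 5

5


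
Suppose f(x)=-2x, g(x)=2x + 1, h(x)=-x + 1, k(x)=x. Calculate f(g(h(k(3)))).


k(3) = 3
h(3) = -2
g(-2) = -3
f(-3) = 6

6


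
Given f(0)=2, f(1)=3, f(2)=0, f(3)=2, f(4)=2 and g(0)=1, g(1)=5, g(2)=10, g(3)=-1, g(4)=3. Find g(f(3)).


f(3) = 2
g(2) = 10

10


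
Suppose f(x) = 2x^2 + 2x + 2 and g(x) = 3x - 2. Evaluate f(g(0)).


g(0) = -2
f(-2) = 2*(-2)^2 + 2*(-2) + 2 = 6

6


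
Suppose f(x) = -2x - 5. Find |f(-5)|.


5


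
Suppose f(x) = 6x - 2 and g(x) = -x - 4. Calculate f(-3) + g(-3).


f(-3) = -20
g(-3) = -1
Sum = -21

-21


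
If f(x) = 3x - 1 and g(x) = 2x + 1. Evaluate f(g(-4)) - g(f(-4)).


f(g(-4)) = -22
g(f(-4)) = -25
Difference = 3

3


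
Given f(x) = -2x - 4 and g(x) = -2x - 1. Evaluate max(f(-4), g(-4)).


f(-4) = 4
g(-4) = 7
max = 7

7


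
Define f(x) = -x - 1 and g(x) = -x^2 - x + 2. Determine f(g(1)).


g(1) = 0
f(0) = -1

-1


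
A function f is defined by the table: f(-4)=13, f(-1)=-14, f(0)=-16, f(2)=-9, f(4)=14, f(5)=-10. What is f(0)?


Reading from the table at x = 0

-16


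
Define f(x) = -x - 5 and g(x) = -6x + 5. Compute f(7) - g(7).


f(7) = -12
g(7) = -37
Difference = 25

25


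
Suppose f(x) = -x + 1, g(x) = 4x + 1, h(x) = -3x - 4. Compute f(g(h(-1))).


h(-1) = -1
g(-1) = -3
f(-3) = 4

4


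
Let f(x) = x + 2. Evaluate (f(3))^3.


f(3) = 5
(5)^3 = 125

125


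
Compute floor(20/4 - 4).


20/4 = 5
5 - 4 = 1
floor(1) = 1

1


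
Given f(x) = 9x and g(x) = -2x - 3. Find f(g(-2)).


g(-2) = 1
f(1) = 9

9


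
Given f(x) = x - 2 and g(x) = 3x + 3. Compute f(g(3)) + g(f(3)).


f(g(3)) = 10
g(f(3)) = 6
Sum = 16

16


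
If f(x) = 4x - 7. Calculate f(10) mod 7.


f(10) = 33
33 mod 7 = 5

5


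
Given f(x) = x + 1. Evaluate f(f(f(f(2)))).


6


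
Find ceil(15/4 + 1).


15/4 = 3.75
3.75 + 1 = 4.75
ceil(4.75) = 5

5


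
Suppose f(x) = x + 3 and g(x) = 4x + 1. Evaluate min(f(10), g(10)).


f(10) = 13
g(10) = 41
min = 13

13


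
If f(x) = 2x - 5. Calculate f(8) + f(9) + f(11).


f(8) = 11
f(9) = 13
f(11) = 17
Sum = 41

41


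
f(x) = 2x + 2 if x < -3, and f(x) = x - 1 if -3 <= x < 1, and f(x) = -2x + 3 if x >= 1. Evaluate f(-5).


-5 satisfies x < -3
f(-5) = -8

-8


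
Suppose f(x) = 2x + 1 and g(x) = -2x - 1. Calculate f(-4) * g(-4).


f(-4) = -7
g(-4) = 7
Product = -49

-49


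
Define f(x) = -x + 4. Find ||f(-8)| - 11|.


f(-8) = 12
|12| = 12
|12 - 11| = 1

1


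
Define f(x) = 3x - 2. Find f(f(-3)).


f(-3) = -11
f(-11) = -35

-35


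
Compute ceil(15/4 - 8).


-4


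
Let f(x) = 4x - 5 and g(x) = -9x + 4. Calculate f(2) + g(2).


f(2) = 3
g(2) = -14
Sum = -11

-11


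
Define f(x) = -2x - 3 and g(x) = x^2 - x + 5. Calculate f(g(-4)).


-53


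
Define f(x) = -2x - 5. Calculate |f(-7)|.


f(-7) = 9
|9| = 9

9


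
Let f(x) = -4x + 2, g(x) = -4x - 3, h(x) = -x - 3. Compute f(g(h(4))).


-98


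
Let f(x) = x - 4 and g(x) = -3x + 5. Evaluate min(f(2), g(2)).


f(2) = -2
g(2) = -1
min = -2

-2


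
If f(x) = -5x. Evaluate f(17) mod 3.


f(17) = -85
-85 mod 3 = 2

2


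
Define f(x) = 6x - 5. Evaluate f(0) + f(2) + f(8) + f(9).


94


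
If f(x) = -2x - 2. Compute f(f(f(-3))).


f(-3) = 4
f(4) = -10
f(-10) = 18

18


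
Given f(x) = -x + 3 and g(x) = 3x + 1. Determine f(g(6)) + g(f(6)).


f(g(6)) = -16
g(f(6)) = -8
Sum = -24

-24


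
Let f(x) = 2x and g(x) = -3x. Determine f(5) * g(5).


f(5) = 10
g(5) = -15
Product = -150

-150


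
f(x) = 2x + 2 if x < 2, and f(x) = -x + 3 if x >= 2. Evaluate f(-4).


-4 satisfies x < 2
f(-4) = -6

-6


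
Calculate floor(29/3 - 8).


29/3 = 9.6667
9.6667 - 8 = 1.6667
floor(1.6667) = 1

1


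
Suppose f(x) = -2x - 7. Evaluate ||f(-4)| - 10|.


9


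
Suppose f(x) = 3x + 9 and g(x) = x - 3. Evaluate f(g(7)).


g(7) = 4
f(4) = 21

21


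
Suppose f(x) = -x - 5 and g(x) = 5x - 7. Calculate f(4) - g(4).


-22


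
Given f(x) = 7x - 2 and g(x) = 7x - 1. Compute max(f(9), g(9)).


f(9) = 61
g(9) = 62
max = 62

62


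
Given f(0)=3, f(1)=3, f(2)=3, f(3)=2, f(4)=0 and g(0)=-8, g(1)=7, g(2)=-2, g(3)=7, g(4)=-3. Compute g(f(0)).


f(0) = 3
g(3) = 7

7


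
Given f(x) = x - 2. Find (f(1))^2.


f(1) = -1
(-1)^2 = 1

1


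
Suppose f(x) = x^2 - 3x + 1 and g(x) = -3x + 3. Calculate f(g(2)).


g(2) = -3
f(-3) = 1*(-3)^2 - 3*(-3) + 1 = 19

19


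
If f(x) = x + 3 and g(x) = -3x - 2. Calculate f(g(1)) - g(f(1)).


f(g(1)) = -2
g(f(1)) = -14
Difference = 12

12


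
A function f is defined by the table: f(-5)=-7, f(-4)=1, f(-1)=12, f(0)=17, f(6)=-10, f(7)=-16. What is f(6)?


Reading from the table at x = 6

-10


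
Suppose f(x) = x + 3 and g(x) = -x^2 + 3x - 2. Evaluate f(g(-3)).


-17


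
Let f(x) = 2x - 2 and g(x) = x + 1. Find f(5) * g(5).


f(5) = 8
g(5) = 6
Product = 48

48


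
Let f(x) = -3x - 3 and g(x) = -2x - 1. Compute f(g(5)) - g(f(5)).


f(g(5)) = 30
g(f(5)) = 35
Difference = -5

-5


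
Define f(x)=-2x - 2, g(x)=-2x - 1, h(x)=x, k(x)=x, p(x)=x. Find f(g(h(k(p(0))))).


p(0) = 0
k(0) = 0
h(0) = 0
g(0) = -1
f(-1) = 0

0


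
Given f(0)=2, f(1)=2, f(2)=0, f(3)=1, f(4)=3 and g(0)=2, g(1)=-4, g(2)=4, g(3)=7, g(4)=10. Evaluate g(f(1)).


f(1) = 2
g(2) = 4

4


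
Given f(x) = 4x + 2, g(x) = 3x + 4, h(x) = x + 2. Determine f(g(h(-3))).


h(-3) = -1
g(-1) = 1
f(1) = 6

6


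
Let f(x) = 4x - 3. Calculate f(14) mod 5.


f(14) = 53
53 mod 5 = 3

3


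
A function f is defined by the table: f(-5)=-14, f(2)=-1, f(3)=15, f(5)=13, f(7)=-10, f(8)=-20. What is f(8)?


Reading from the table at x = 8

-20


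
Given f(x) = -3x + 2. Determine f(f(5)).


f(5) = -13
f(-13) = 41

41


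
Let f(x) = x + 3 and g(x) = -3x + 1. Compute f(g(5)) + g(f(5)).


f(g(5)) = -11
g(f(5)) = -23
Sum = -34

-34


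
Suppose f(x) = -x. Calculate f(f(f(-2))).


f(-2) = 2
f(2) = -2
f(-2) = 2

2


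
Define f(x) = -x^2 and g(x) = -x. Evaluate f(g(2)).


g(2) = -2
f(-2) = (-1)*(-2)^2 = -4

-4


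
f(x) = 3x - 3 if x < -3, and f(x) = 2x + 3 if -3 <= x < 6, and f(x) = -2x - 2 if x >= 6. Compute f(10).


-22


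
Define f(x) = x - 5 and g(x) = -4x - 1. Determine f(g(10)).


g(10) = -41
f(-41) = -46

-46


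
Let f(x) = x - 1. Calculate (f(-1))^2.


4


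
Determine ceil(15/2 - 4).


4


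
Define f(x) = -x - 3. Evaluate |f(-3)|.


f(-3) = 0
|0| = 0

0


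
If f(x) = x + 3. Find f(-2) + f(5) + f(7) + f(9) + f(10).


44


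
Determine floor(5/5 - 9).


5/5 = 1
1 - 9 = -8
floor(-8) = -8

-8


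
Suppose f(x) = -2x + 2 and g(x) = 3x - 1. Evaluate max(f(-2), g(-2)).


f(-2) = 6
g(-2) = -7
max = 6

6


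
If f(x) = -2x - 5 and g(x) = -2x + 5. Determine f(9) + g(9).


f(9) = -23
g(9) = -13
Sum = -36

-36


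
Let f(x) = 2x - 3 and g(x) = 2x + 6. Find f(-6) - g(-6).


f(-6) = -15
g(-6) = -6
Difference = -9

-9


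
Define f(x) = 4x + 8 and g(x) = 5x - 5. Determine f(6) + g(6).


57


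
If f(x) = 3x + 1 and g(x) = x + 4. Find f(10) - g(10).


f(10) = 31
g(10) = 14
Difference = 17

17


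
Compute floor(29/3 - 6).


29/3 = 9.6667
9.6667 - 6 = 3.6667
floor(3.6667) = 3

3


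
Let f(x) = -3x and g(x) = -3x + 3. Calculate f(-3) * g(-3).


f(-3) = 9
g(-3) = 12
Product = 108

108


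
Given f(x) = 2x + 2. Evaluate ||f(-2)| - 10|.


f(-2) = -2
|-2| = 2
|2 - 10| = 8

8


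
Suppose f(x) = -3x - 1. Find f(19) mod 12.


f(19) = -58
-58 mod 12 = 2

2


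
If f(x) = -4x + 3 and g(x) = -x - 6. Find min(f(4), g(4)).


f(4) = -13
g(4) = -10
min = -13

-13


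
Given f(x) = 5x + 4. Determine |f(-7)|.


f(-7) = -31
|-31| = 31

31


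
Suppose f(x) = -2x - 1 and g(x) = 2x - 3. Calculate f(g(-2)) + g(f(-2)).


f(g(-2)) = 13
g(f(-2)) = 3
Sum = 16

16


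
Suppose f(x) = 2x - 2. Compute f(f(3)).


6


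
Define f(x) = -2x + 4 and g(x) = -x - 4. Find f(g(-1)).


g(-1) = -3
f(-3) = 10

10


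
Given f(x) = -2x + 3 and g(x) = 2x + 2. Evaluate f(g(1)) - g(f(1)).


f(g(1)) = -5
g(f(1)) = 4
Difference = -9

-9


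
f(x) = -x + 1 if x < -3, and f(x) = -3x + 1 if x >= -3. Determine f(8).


8 satisfies x >= -3
f(8) = -23

-23


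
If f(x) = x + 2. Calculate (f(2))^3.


f(2) = 4
(4)^3 = 64

64


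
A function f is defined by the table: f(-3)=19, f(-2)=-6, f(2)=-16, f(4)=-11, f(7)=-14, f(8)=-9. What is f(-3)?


Reading from the table at x = -3

19


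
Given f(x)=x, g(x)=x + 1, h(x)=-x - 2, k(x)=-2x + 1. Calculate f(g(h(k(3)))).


4


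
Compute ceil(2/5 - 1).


2/5 = 0.4
0.4 - 1 = -0.6
ceil(-0.6) = 0

0


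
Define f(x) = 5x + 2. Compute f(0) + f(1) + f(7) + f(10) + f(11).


f(0) = 2
f(1) = 7
f(7) = 37
f(10) = 52
f(11) = 57
Sum = 155

155


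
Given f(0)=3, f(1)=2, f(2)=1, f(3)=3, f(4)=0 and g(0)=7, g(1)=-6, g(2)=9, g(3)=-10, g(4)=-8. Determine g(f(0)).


f(0) = 3
g(3) = -10

-10


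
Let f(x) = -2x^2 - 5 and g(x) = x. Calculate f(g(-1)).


g(-1) = -1
f(-1) = (-2)*(-1)^2 - 5 = -7

-7


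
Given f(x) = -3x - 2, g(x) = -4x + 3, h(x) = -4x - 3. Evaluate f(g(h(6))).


h(6) = -27
g(-27) = 111
f(111) = -335

-335


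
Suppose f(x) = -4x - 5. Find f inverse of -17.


Solve -4x - 5 = -17
x = (-17 + 5) / (-4) = 3

3


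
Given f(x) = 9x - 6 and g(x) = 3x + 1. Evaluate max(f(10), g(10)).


84


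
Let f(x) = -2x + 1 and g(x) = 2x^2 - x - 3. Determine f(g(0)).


g(0) = -3
f(-3) = 7

7


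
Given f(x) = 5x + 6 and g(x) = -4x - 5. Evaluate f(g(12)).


-259


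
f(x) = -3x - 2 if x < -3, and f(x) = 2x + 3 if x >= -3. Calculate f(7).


7 satisfies x >= -3
f(7) = 17

17


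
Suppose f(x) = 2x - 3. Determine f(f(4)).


f(4) = 5
f(5) = 7

7


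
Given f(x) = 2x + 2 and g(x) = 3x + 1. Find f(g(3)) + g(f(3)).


f(g(3)) = 22
g(f(3)) = 25
Sum = 47

47


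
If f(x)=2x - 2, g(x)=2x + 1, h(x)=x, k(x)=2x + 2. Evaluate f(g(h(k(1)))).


k(1) = 4
h(4) = 4
g(4) = 9
f(9) = 16

16


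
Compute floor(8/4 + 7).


8/4 = 2
2 + 7 = 9
floor(9) = 9

9


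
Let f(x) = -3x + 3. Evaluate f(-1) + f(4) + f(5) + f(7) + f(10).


f(-1) = 6
f(4) = -9
f(5) = -12
f(7) = -18
f(10) = -27
Sum = -60

-60


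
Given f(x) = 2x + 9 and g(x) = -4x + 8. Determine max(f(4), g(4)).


f(4) = 17
g(4) = -8
max = 17

17


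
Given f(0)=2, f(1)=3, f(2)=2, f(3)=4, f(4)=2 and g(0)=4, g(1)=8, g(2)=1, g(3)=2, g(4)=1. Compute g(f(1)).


f(1) = 3
g(3) = 2

2


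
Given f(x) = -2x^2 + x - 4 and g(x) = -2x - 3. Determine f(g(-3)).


-19


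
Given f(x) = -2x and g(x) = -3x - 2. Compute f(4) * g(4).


f(4) = -8
g(4) = -14
Product = 112

112


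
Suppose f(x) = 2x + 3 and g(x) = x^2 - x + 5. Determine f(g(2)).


g(2) = 7
f(7) = 17

17


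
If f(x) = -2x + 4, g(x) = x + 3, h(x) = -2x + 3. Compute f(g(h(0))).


-8


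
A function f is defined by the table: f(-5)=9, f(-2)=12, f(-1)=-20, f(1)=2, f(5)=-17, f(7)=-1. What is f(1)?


Reading from the table at x = 1

2


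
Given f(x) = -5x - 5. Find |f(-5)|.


f(-5) = 20
|20| = 20

20


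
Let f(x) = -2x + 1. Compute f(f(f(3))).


-21


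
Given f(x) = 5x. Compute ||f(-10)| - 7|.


f(-10) = -50
|-50| = 50
|50 - 7| = 43

43


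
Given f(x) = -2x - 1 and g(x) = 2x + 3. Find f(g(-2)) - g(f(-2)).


f(g(-2)) = 1
g(f(-2)) = 9
Difference = -8

-8


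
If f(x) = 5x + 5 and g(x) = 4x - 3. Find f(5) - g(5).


f(5) = 30
g(5) = 17
Difference = 13

13


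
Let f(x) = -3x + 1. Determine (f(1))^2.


f(1) = -2
(-2)^2 = 4

4


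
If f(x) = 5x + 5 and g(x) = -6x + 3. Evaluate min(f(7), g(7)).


-39


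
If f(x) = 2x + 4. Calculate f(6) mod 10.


f(6) = 16
16 mod 10 = 6

6


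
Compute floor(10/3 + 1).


10/3 = 3.3333
3.3333 + 1 = 4.3333
floor(4.3333) = 4

4


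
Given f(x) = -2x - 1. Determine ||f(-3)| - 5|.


f(-3) = 5
|5| = 5
|5 - 5| = 0

0


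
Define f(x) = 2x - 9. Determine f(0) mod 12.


f(0) = -9
-9 mod 12 = 3

3


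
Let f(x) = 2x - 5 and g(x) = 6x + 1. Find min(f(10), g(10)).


f(10) = 15
g(10) = 61
min = 15

15


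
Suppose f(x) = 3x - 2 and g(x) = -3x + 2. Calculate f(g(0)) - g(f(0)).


f(g(0)) = 4
g(f(0)) = 8
Difference = -4

-4


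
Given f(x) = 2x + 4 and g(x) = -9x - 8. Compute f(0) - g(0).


f(0) = 4
g(0) = -8
Difference = 12

12


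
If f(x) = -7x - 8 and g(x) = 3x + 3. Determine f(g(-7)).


g(-7) = -18
f(-18) = 118

118


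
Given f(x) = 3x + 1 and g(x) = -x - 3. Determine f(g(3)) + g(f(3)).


f(g(3)) = -17
g(f(3)) = -13
Sum = -30

-30


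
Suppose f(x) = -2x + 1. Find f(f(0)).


f(0) = 1
f(1) = -1

-1


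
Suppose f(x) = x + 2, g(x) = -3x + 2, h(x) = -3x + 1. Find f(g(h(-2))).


h(-2) = 7
g(7) = -19
f(-19) = -17

-17


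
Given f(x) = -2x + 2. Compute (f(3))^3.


f(3) = -4
(-4)^3 = -64

-64


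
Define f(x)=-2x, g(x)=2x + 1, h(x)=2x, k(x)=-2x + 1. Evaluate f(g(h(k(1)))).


k(1) = -1
h(-1) = -2
g(-2) = -3
f(-3) = 6

6


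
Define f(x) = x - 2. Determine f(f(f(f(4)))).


f(4) = 2
f(2) = 0
f(0) = -2
f(-2) = -4

-4


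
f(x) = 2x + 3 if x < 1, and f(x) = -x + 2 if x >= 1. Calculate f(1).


1 satisfies x >= 1
f(1) = 1

1


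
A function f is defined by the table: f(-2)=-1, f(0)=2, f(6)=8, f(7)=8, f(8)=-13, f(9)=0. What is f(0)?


Reading from the table at x = 0

2


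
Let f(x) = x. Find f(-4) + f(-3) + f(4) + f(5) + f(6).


f(-4) = -4
f(-3) = -3
f(4) = 4
f(5) = 5
f(6) = 6
Sum = 8

8


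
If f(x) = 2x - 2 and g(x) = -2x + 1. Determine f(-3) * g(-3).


-56


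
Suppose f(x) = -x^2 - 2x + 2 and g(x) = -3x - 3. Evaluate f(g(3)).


-118


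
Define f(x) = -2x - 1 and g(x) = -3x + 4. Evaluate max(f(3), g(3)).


-5


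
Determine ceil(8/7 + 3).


8/7 = 1.1429
1.1429 + 3 = 4.1429
ceil(4.1429) = 5

5


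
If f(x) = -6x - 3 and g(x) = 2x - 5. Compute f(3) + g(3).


f(3) = -21
g(3) = 1
Sum = -20

-20


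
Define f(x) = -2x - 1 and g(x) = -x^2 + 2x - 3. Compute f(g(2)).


g(2) = -3
f(-3) = 5

5


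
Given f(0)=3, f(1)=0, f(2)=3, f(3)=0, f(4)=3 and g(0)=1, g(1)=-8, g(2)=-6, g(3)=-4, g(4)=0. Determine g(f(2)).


f(2) = 3
g(3) = -4

-4


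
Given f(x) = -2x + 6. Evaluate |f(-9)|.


f(-9) = 24
|24| = 24

24


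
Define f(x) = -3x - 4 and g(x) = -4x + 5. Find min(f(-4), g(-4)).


f(-4) = 8
g(-4) = 21
min = 8

8


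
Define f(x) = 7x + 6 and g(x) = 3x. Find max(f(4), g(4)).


f(4) = 34
g(4) = 12
max = 34

34


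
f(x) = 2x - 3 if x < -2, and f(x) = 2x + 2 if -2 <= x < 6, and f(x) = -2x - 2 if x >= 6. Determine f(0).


2


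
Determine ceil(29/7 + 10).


29/7 = 4.1429
4.1429 + 10 = 14.1429
ceil(14.1429) = 15

15


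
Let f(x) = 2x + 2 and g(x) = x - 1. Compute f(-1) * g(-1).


f(-1) = 0
g(-1) = -2
Product = 0

0


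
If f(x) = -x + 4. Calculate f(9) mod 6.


1


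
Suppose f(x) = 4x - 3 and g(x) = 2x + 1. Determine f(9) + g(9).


f(9) = 33
g(9) = 19
Sum = 52

52


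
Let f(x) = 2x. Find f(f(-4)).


f(-4) = -8
f(-8) = -16

-16


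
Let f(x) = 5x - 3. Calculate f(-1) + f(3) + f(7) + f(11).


f(-1) = -8
f(3) = 12
f(7) = 32
f(11) = 52
Sum = 88

88


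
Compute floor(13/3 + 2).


13/3 = 4.3333
4.3333 + 2 = 6.3333
floor(6.3333) = 6

6


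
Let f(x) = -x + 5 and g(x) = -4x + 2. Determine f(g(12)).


g(12) = -46
f(-46) = 51

51


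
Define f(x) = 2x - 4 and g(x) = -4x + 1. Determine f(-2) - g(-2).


-17


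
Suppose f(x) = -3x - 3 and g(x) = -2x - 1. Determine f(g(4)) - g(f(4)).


f(g(4)) = 24
g(f(4)) = 29
Difference = -5

-5


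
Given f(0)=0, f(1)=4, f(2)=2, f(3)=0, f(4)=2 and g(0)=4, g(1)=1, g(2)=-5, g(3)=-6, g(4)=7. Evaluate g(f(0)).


f(0) = 0
g(0) = 4

4


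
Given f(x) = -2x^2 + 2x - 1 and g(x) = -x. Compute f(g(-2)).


g(-2) = 2
f(2) = (-2)*(2)^2 + 2*(2) - 1 = -5

-5


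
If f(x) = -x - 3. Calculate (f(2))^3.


f(2) = -5
(-5)^3 = -125

-125


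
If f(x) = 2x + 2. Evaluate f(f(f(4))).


f(4) = 10
f(10) = 22
f(22) = 46

46


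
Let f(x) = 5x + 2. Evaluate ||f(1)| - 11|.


f(1) = 7
|7| = 7
|7 - 11| = 4

4


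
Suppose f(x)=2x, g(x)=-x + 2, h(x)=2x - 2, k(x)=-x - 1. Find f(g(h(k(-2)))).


k(-2) = 1
h(1) = 0
g(0) = 2
f(2) = 4

4


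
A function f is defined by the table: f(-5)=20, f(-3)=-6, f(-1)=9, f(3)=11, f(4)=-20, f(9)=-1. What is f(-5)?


Reading from the table at x = -5

20


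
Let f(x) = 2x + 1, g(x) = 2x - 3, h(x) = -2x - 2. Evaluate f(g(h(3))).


h(3) = -8
g(-8) = -19
f(-19) = -37

-37


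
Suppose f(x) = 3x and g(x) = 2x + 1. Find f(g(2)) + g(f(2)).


f(g(2)) = 15
g(f(2)) = 13
Sum = 28

28


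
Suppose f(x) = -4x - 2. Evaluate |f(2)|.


f(2) = -10
|-10| = 10

10


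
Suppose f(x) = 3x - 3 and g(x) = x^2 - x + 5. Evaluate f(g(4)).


g(4) = 17
f(17) = 48

48


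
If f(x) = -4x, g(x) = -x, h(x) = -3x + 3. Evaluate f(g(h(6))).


h(6) = -15
g(-15) = 15
f(15) = -60

-60


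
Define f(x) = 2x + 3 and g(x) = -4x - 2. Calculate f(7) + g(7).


f(7) = 17
g(7) = -30
Sum = -13

-13


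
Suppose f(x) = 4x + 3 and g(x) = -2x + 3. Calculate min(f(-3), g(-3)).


f(-3) = -9
g(-3) = 9
min = -9

-9


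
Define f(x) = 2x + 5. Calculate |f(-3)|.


f(-3) = -1
|-1| = 1

1


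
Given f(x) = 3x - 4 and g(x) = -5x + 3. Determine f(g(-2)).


g(-2) = 13
f(13) = 35

35


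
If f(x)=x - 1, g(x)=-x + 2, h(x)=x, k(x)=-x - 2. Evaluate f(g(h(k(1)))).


4


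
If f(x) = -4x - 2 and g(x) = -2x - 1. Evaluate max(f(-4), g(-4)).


f(-4) = 14
g(-4) = 7
max = 14

14


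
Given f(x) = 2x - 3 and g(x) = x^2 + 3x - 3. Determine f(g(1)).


g(1) = 1
f(1) = -1

-1


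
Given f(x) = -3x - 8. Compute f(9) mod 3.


f(9) = -35
-35 mod 3 = 1

1


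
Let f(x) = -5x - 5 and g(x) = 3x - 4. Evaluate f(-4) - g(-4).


f(-4) = 15
g(-4) = -16
Difference = 31

31


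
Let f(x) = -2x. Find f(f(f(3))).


f(3) = -6
f(-6) = 12
f(12) = -24

-24


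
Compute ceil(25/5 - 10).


25/5 = 5
5 - 10 = -5
ceil(-5) = -5

-5


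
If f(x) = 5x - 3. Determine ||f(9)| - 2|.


f(9) = 42
|42| = 42
|42 - 2| = 40

40


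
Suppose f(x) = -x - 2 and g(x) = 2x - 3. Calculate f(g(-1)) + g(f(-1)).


f(g(-1)) = 3
g(f(-1)) = -5
Sum = -2

-2


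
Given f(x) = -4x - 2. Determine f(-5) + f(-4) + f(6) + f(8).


f(-5) = 18
f(-4) = 14
f(6) = -26
f(8) = -34
Sum = -28

-28


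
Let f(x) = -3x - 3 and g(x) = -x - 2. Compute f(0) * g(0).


6


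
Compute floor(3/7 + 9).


9


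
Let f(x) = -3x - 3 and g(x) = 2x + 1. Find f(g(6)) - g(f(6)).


f(g(6)) = -42
g(f(6)) = -41
Difference = -1

-1


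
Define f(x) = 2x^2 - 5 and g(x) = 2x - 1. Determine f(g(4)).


g(4) = 7
f(7) = 2*(7)^2 - 5 = 93

93


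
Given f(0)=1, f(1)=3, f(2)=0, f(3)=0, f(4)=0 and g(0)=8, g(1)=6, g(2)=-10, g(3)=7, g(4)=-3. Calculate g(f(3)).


f(3) = 0
g(0) = 8

8


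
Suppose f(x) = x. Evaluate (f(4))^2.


f(4) = 4
(4)^2 = 16

16


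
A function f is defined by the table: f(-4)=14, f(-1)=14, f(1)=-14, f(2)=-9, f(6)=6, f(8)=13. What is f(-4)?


14


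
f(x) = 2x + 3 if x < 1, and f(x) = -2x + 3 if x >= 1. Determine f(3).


-3


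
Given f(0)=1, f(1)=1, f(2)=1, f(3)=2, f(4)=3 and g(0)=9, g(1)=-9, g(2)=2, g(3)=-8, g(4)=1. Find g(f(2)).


-9


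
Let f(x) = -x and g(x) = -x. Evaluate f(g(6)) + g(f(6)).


12


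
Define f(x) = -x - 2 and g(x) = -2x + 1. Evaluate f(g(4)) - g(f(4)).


-8


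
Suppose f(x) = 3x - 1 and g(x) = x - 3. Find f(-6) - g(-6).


f(-6) = -19
g(-6) = -9
Difference = -10

-10


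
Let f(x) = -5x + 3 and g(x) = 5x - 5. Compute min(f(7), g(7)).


-32


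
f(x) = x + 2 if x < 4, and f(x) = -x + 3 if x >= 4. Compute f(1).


1 satisfies x < 4
f(1) = 3

3


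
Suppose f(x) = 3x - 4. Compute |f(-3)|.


f(-3) = -13
|-13| = 13

13


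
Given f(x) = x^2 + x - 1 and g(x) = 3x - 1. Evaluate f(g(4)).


g(4) = 11
f(11) = 1*(11)^2 + 1*(11) - 1 = 131

131


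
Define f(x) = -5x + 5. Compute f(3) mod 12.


f(3) = -10
-10 mod 12 = 2

2


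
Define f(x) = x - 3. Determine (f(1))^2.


f(1) = -2
(-2)^2 = 4

4


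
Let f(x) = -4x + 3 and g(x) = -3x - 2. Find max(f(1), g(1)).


f(1) = -1
g(1) = -5
max = -1

-1


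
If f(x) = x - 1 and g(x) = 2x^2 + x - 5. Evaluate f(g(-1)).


g(-1) = -4
f(-4) = -5

-5


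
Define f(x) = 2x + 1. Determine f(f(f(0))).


f(0) = 1
f(1) = 3
f(3) = 7

7


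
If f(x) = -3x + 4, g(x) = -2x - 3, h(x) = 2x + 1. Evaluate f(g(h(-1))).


h(-1) = -1
g(-1) = -1
f(-1) = 7

7


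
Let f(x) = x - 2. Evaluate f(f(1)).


f(1) = -1
f(-1) = -3

-3


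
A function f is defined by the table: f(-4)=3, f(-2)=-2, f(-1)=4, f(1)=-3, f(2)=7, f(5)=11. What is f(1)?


Reading from the table at x = 1

-3


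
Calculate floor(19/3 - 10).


19/3 = 6.3333
6.3333 - 10 = -3.6667
floor(-3.6667) = -4

-4


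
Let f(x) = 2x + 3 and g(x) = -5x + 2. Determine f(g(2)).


g(2) = -8
f(-8) = -13

-13


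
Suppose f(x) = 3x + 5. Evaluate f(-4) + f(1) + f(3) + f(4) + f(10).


67


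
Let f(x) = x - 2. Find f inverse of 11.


Solve x - 2 = 11
x = (11 + 2) / 1 = 13

13


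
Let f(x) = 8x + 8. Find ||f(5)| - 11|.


f(5) = 48
|48| = 48
|48 - 11| = 37

37


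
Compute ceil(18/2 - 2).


18/2 = 9
9 - 2 = 7
ceil(7) = 7

7


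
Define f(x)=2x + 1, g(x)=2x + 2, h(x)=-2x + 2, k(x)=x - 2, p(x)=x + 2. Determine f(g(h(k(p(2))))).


p(2) = 4
k(4) = 2
h(2) = -2
g(-2) = -2
f(-2) = -3

-3


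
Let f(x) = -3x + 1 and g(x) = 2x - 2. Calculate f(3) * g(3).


f(3) = -8
g(3) = 4
Product = -32

-32


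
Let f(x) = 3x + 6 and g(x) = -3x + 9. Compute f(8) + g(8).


15


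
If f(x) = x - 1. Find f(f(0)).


f(0) = -1
f(-1) = -2

-2


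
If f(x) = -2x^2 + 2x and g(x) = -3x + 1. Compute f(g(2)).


g(2) = -5
f(-5) = (-2)*(-5)^2 + 2*(-5) = -60

-60


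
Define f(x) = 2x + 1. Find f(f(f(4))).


f(4) = 9
f(9) = 19
f(19) = 39

39


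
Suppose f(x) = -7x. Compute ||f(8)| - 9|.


f(8) = -56
|-56| = 56
|56 - 9| = 47

47


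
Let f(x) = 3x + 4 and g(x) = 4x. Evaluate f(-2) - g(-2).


f(-2) = -2
g(-2) = -8
Difference = 6

6


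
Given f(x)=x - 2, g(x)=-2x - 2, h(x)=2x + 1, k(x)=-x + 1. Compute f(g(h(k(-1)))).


k(-1) = 2
h(2) = 5
g(5) = -12
f(-12) = -14

-14


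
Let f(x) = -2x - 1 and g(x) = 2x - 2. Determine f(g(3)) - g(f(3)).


f(g(3)) = -9
g(f(3)) = -16
Difference = 7

7


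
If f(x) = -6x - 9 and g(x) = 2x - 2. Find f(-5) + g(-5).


f(-5) = 21
g(-5) = -12
Sum = 9

9


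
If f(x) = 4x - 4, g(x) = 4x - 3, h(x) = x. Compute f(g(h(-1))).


h(-1) = -1
g(-1) = -7
f(-7) = -32

-32


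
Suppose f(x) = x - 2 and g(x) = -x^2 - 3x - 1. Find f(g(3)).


g(3) = -19
f(-19) = -21

-21


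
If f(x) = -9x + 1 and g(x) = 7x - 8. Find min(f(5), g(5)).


f(5) = -44
g(5) = 27
min = -44

-44


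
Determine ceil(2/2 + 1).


2/2 = 1
1 + 1 = 2
ceil(2) = 2

2


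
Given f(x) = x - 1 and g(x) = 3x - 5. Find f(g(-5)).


g(-5) = -20
f(-20) = -21

-21


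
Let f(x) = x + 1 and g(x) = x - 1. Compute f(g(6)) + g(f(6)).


f(g(6)) = 6
g(f(6)) = 6
Sum = 12

12


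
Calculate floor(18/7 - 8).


-6


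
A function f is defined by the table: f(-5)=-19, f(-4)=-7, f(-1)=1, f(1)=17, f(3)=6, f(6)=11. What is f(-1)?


Reading from the table at x = -1

1


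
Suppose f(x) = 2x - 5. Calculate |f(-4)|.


f(-4) = -13
|-13| = 13

13


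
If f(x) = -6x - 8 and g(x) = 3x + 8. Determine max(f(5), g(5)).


f(5) = -38
g(5) = 23
max = 23

23


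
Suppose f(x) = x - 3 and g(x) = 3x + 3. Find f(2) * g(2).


f(2) = -1
g(2) = 9
Product = -9

-9


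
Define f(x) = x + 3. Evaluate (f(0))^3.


f(0) = 3
(3)^3 = 27

27


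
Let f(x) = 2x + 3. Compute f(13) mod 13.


f(13) = 29
29 mod 13 = 3

3


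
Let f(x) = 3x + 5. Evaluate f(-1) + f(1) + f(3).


f(-1) = 2
f(1) = 8
f(3) = 14
Sum = 24

24


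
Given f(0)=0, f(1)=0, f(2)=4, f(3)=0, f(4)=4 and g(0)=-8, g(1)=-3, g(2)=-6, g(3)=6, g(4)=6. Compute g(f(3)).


f(3) = 0
g(0) = -8

-8


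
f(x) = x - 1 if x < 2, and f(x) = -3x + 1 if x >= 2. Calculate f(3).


3 satisfies x >= 2
f(3) = -8

-8


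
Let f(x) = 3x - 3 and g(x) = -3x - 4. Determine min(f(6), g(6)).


f(6) = 15
g(6) = -22
min = -22

-22


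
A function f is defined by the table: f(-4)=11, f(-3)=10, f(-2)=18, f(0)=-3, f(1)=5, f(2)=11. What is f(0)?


Reading from the table at x = 0

-3


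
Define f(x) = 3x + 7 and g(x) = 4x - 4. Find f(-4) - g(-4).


f(-4) = -5
g(-4) = -20
Difference = 15

15


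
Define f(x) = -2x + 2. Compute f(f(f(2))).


f(2) = -2
f(-2) = 6
f(6) = -10

-10


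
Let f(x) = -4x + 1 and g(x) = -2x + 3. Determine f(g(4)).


g(4) = -5
f(-5) = 21

21


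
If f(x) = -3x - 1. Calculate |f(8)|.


25


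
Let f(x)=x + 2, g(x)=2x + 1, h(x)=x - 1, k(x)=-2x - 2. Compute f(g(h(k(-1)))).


k(-1) = 0
h(0) = -1
g(-1) = -1
f(-1) = 1

1


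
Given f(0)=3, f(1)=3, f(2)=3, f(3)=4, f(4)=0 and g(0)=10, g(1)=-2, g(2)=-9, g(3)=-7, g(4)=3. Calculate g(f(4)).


f(4) = 0
g(0) = 10

10


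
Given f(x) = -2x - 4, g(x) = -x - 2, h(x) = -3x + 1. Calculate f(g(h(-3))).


h(-3) = 10
g(10) = -12
f(-12) = 20

20


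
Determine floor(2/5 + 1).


2/5 = 0.4
0.4 + 1 = 1.4
floor(1.4) = 1

1


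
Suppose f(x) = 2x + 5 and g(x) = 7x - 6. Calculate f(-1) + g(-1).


-10


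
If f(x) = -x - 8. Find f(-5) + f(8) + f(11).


f(-5) = -3
f(8) = -16
f(11) = -19
Sum = -38

-38


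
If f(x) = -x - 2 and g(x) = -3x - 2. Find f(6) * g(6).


f(6) = -8
g(6) = -20
Product = 160

160


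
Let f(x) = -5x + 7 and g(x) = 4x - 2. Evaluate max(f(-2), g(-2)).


f(-2) = 17
g(-2) = -10
max = 17

17


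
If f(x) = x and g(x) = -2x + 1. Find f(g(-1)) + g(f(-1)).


f(g(-1)) = 3
g(f(-1)) = 3
Sum = 6

6


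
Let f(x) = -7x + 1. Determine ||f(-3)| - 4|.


f(-3) = 22
|22| = 22
|22 - 4| = 18

18


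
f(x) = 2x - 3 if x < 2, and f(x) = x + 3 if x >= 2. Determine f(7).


7 satisfies x >= 2
f(7) = 10

10


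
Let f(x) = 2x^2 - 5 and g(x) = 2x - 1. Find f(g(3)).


g(3) = 5
f(5) = 2*(5)^2 - 5 = 45

45


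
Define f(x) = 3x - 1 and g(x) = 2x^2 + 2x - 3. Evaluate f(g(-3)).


g(-3) = 9
f(9) = 26

26


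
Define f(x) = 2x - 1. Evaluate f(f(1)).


f(1) = 1
f(1) = 1

1


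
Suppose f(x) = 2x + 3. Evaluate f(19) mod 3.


f(19) = 41
41 mod 3 = 2

2


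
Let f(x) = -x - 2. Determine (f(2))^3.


f(2) = -4
(-4)^3 = -64

-64


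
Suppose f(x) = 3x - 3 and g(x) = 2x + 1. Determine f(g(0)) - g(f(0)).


f(g(0)) = 0
g(f(0)) = -5
Difference = 5

5


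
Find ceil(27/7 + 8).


27/7 = 3.8571
3.8571 + 8 = 11.8571
ceil(11.8571) = 12

12


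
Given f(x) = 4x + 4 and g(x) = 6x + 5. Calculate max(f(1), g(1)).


11


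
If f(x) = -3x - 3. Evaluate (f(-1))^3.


f(-1) = 0
(0)^3 = 0

0


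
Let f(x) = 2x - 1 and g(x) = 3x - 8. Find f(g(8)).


g(8) = 16
f(16) = 31

31


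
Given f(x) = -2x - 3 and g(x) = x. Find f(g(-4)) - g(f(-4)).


f(g(-4)) = 5
g(f(-4)) = 5
Difference = 0

0


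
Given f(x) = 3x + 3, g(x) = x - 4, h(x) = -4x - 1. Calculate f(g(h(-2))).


h(-2) = 7
g(7) = 3
f(3) = 12

12


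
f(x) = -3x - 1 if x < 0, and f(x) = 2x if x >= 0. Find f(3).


3 satisfies x >= 0
f(3) = 6

6


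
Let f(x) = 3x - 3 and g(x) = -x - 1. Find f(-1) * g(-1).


f(-1) = -6
g(-1) = 0
Product = 0

0
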